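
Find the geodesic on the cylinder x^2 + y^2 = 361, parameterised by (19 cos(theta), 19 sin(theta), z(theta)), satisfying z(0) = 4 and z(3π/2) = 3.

Parameterise the cylinder of radius R = 19 as
    r(θ) = (19 cos θ, 19 sin θ, z(θ)).
The arc-length element is
    ds = sqrt(361 + (dz/dθ)^2) dθ,
so the Lagrangian is L = sqrt(361 + z'^2).
L depends on z' only, not on z or θ, so ∂L/∂z = 0 and
    ∂L/∂z' = z' / sqrt(361 + z'^2).
The Euler-Lagrange equation gives
    d/dθ( z' / sqrt(361 + z'^2) ) = 0,
so z' is constant. Integrating once:
    z(θ) = a θ + b,
a helix on the cylinder (a straight line when the cylinder is unrolled). The constants a, b are determined by the endpoint conditions.
With endpoint conditions z(0) = 4 and z(3π/2) = 3: from z(0) = b we get b = 4, and a·3π/2 + 4 = 3 gives a = -2/(3π), so
    z(θ) = (-2/(3π)) θ + 4.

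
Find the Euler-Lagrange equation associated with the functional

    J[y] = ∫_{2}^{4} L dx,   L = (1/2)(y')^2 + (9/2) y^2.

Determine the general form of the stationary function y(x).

The Lagrangian is L = (1/2)(y')^2 + (9/2) y^2.
∂L/∂y = 9y.
∂L/∂y' = y'.
The Euler-Lagrange equation d/dx(∂L/∂y') − ∂L/∂y = 0 becomes:
    y'' - 9 y = 0
General solution: y(x) = A e^(3x) + B e^(-3x), where A and B are arbitrary constants fixed by the endpoint conditions.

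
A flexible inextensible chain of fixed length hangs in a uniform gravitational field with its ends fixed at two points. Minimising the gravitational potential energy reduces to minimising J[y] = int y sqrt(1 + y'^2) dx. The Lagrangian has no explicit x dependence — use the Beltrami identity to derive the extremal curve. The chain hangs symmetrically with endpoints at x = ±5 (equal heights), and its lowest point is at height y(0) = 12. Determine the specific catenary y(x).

The Lagrangian L(y, y') = y sqrt(1 + y'^2) has no explicit x dependence, so the Beltrami identity applies:
    L − y' ∂L/∂y' = C.
Compute ∂L/∂y' = y · y' / sqrt(1 + y'^2). Then
    L − y' ∂L/∂y'
    = y sqrt(1 + y'^2) − y · y'^2 / sqrt(1 + y'^2)
    = y (1 + y'^2 − y'^2) / sqrt(1 + y'^2)
    = y / sqrt(1 + y'^2) = C.
Squaring gives y^2 = C^2 (1 + y'^2), i.e.
    y'^2 = y^2 / C^2 − 1.
Separating variables,
    dy / sqrt(y^2 − C^2) = dx / C,
and integrating gives arccosh(y / C) = (x − a)/C, so
    y(x) = C cosh((x − a)/C),
the catenary. The constants C and a are fixed by the two endpoint conditions (and, for the hanging-chain problem, the length constraint selects C).
Now fit the given data. The endpoints x = ±5 are symmetric at equal height, so the catenary is even about its minimum: a = 0 and y(x) = C cosh(x/C). The lowest point is y(0) = C cosh(0) = C, and we are told y(0) = 12, so C = 12. Therefore
    y(x) = 12 cosh(x/12),
and at the endpoints
    y(±5) = 12 cosh(5/12).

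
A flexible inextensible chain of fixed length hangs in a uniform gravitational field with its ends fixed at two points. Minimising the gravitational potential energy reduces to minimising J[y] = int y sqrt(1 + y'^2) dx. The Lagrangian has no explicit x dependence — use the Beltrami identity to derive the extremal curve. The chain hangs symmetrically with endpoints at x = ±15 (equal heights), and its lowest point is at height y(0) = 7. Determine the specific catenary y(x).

The Lagrangian L(y, y') = y sqrt(1 + y'^2) has no explicit x dependence, so the Beltrami identity applies:
    L − y' ∂L/∂y' = C.
Compute ∂L/∂y' = y · y' / sqrt(1 + y'^2). Then
    L − y' ∂L/∂y'
    = y sqrt(1 + y'^2) − y · y'^2 / sqrt(1 + y'^2)
    = y (1 + y'^2 − y'^2) / sqrt(1 + y'^2)
    = y / sqrt(1 + y'^2) = C.
Squaring gives y^2 = C^2 (1 + y'^2), i.e.
    y'^2 = y^2 / C^2 − 1.
Separating variables,
    dy / sqrt(y^2 − C^2) = dx / C,
and integrating gives arccosh(y / C) = (x − a)/C, so
    y(x) = C cosh((x − a)/C),
the catenary. The constants C and a are fixed by the two endpoint conditions (and, for the hanging-chain problem, the length constraint selects C).
Now fit the given data. The endpoints x = ±15 are symmetric at equal height, so the catenary is even about its minimum: a = 0 and y(x) = C cosh(x/C). The lowest point is y(0) = C cosh(0) = C, and we are told y(0) = 7, so C = 7. Therefore
    y(x) = 7 cosh(x/7),
and at the endpoints
    y(±15) = 7 cosh(15/7).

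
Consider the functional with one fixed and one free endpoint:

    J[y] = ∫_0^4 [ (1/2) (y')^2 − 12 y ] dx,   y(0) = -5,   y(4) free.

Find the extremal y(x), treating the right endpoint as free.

The Lagrangian L = (1/2) (y')^2 − 12 y gives
    ∂L/∂y = −12,   ∂L/∂y' = y'.
Euler-Lagrange: d/dx(y') − (−12) = 0, i.e. y'' + 12 = 0, so
    y(x) = −(12/2) x^2 + C1 x + C2.
Fixed left endpoint y(0) = -5 ⇒ C2 = -5.
The right endpoint x = 4 is free, so the natural (transversality) condition is ∂L/∂y' |_{x=4} = 0, i.e. y'(4) = 0.
Compute y'(x) = −12 x + C1, so y'(4) = −48 + C1 = 0 ⇒ C1 = 48.
Therefore the extremal is
    y(x) = −6 x^2 + 48 x − 5.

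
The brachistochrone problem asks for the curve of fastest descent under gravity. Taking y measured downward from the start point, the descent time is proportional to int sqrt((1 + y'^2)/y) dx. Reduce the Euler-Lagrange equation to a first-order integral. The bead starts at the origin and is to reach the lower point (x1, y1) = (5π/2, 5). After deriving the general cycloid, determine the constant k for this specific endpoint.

The Lagrangian L = sqrt((1 + y'^2) / y) has no explicit x dependence, so the Beltrami identity applies:
    L − y' ∂L/∂y' = C.
Compute ∂L/∂y' = y' / sqrt(y (1 + y'^2)).
Substitute:
    sqrt((1 + y'^2)/y) − y'·y' / sqrt(y (1 + y'^2))
    = (1 + y'^2) / sqrt(y (1 + y'^2)) − y'^2 / sqrt(y (1 + y'^2))
    = 1 / sqrt(y (1 + y'^2)) = C.
Squaring and rearranging gives the first integral
    y (1 + y'^2) = 1/C^2 =: k   (constant).
Solving this first-order ODE by the substitution
    y = (k/2)(1 − cos θ)
yields the cycloid parameterisation
    x(θ) = (k/2)(θ − sin θ),   y(θ) = (k/2)(1 − cos θ).
The constant k is fixed by the endpoint condition.
Now fit the given lower endpoint (x1, y1) = (5π/2, 5). At the bottom of the first arch (θ = π), the parametric equations give
    y(π) = (k/2)(1 − cos π) = k,
    x(π) = (k/2)(π − sin π) = kπ/2.
Matching y(π) = 5 gives k = 5, consistent with x(π) = 5π/2. Therefore the specific cycloid is
    x(θ) = (5/2)(θ − sin θ),   y(θ) = (5/2)(1 − cos θ).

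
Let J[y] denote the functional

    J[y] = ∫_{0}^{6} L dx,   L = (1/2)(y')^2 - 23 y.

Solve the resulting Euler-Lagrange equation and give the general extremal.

The Lagrangian is L = (1/2)(y')^2 - 23 y.
∂L/∂y = -23.
∂L/∂y' = y'.
The Euler-Lagrange equation d/dx(∂L/∂y') − ∂L/∂y = 0 becomes:
    y'' + 23 = 0
General solution: y(x) = -(23/2) x^2 + A x + B, where A and B are arbitrary constants fixed by the endpoint conditions.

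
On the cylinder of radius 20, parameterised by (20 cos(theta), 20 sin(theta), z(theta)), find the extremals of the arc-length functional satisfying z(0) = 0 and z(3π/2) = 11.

Parameterise the cylinder of radius R = 20 as
    r(θ) = (20 cos θ, 20 sin θ, z(θ)).
The arc-length element is
    ds = sqrt(400 + (dz/dθ)^2) dθ,
so the Lagrangian is L = sqrt(400 + z'^2).
L depends on z' only, not on z or θ, so ∂L/∂z = 0 and
    ∂L/∂z' = z' / sqrt(400 + z'^2).
The Euler-Lagrange equation gives
    d/dθ( z' / sqrt(400 + z'^2) ) = 0,
so z' is constant. Integrating once:
    z(θ) = a θ + b,
a helix on the cylinder (a straight line when the cylinder is unrolled). The constants a, b are determined by the endpoint conditions.
With endpoint conditions z(0) = 0 and z(3π/2) = 11: from z(0) = b we get b = 0, and a·3π/2 + 0 = 11 gives a = 22/(3π), so
    z(θ) = (22/(3π)) θ.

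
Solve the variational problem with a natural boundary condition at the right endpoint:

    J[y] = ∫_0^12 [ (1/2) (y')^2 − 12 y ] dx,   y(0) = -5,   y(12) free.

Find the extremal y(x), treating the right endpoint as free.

The Lagrangian L = (1/2) (y')^2 − 12 y gives
    ∂L/∂y = −12,   ∂L/∂y' = y'.
Euler-Lagrange: d/dx(y') − (−12) = 0, i.e. y'' + 12 = 0, so
    y(x) = −(12/2) x^2 + C1 x + C2.
Fixed left endpoint y(0) = -5 ⇒ C2 = -5.
The right endpoint x = 12 is free, so the natural (transversality) condition is ∂L/∂y' |_{x=12} = 0, i.e. y'(12) = 0.
Compute y'(x) = −12 x + C1, so y'(12) = −144 + C1 = 0 ⇒ C1 = 144.
Therefore the extremal is
    y(x) = −6 x^2 + 144 x − 5.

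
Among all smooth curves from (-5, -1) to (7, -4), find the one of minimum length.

Arc-length functional: J[y] = ∫ sqrt(1 + (y')^2) dx.
Lagrangian L = sqrt(1 + (y')^2) has no explicit y dependence, so ∂L/∂y = 0 and the Euler-Lagrange equation gives
    d/dx( y' / sqrt(1 + (y')^2) ) = 0  ⇒  y' / sqrt(1 + (y')^2) = const.
Hence y' is constant, so y(x) is affine.
Fitting the endpoints (-5, -1) and (7, -4):
    slope m = ((-4) − (-1)) / (7 − (-5)) = -1/4,
    intercept c = (-1) − m·(-5) = -9/4.
Extremal: y(x) = (-1/4) x - 9/4.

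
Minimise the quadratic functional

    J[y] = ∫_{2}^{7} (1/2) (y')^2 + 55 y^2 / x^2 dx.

The Lagrangian is L = (1/2) (y')^2 + 55 y^2 / x^2.
Compute ∂L/∂y = 110y/x^2, ∂L/∂y' = y'.
The Euler-Lagrange equation d/dx(∂L/∂y') − ∂L/∂y = 0 reduces to
    y'' − 110/x^2 · y = 0  (x > 0).
Its general solution is
    y(x) = A x^11 + B x^(-10),
with A, B fixed by the endpoint conditions.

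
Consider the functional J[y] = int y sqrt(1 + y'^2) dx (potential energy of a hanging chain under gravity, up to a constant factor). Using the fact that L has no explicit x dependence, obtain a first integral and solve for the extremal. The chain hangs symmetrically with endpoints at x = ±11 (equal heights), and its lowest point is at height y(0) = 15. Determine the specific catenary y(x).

The Lagrangian L(y, y') = y sqrt(1 + y'^2) has no explicit x dependence, so the Beltrami identity applies:
    L − y' ∂L/∂y' = C.
Compute ∂L/∂y' = y · y' / sqrt(1 + y'^2). Then
    L − y' ∂L/∂y'
    = y sqrt(1 + y'^2) − y · y'^2 / sqrt(1 + y'^2)
    = y (1 + y'^2 − y'^2) / sqrt(1 + y'^2)
    = y / sqrt(1 + y'^2) = C.
Squaring gives y^2 = C^2 (1 + y'^2), i.e.
    y'^2 = y^2 / C^2 − 1.
Separating variables,
    dy / sqrt(y^2 − C^2) = dx / C,
and integrating gives arccosh(y / C) = (x − a)/C, so
    y(x) = C cosh((x − a)/C),
the catenary. The constants C and a are fixed by the two endpoint conditions (and, for the hanging-chain problem, the length constraint selects C).
Now fit the given data. The endpoints x = ±11 are symmetric at equal height, so the catenary is even about its minimum: a = 0 and y(x) = C cosh(x/C). The lowest point is y(0) = C cosh(0) = C, and we are told y(0) = 15, so C = 15. Therefore
    y(x) = 15 cosh(x/15),
and at the endpoints
    y(±11) = 15 cosh(11/15).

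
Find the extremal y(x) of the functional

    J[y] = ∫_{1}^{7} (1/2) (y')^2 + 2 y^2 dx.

The Lagrangian is L = (1/2) (y')^2 + 2 y^2.
Compute ∂L/∂y = 4y, ∂L/∂y' = y'.
The Euler-Lagrange equation d/dx(∂L/∂y') − ∂L/∂y = 0 reduces to
    y'' − 4 y = 0.
Its general solution is
    y(x) = A e^(2x) + B e^(−2x),
with A, B fixed by the endpoint conditions.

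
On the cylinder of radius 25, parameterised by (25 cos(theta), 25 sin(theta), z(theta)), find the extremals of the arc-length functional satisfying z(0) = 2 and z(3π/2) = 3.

Parameterise the cylinder of radius R = 25 as
    r(θ) = (25 cos θ, 25 sin θ, z(θ)).
The arc-length element is
    ds = sqrt(625 + (dz/dθ)^2) dθ,
so the Lagrangian is L = sqrt(625 + z'^2).
L depends on z' only, not on z or θ, so ∂L/∂z = 0 and
    ∂L/∂z' = z' / sqrt(625 + z'^2).
The Euler-Lagrange equation gives
    d/dθ( z' / sqrt(625 + z'^2) ) = 0,
so z' is constant. Integrating once:
    z(θ) = a θ + b,
a helix on the cylinder (a straight line when the cylinder is unrolled). The constants a, b are determined by the endpoint conditions.
With endpoint conditions z(0) = 2 and z(3π/2) = 3: from z(0) = b we get b = 2, and a·3π/2 + 2 = 3 gives a = 2/(3π), so
    z(θ) = (2/(3π)) θ + 2.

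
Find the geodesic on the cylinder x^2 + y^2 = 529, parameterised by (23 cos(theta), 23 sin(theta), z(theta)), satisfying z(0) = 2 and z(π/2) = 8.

Parameterise the cylinder of radius R = 23 as
    r(θ) = (23 cos θ, 23 sin θ, z(θ)).
The arc-length element is
    ds = sqrt(529 + (dz/dθ)^2) dθ,
so the Lagrangian is L = sqrt(529 + z'^2).
L depends on z' only, not on z or θ, so ∂L/∂z = 0 and
    ∂L/∂z' = z' / sqrt(529 + z'^2).
The Euler-Lagrange equation gives
    d/dθ( z' / sqrt(529 + z'^2) ) = 0,
so z' is constant. Integrating once:
    z(θ) = a θ + b,
a helix on the cylinder (a straight line when the cylinder is unrolled). The constants a, b are determined by the endpoint conditions.
With endpoint conditions z(0) = 2 and z(π/2) = 8: from z(0) = b we get b = 2, and a·π/2 + 2 = 8 gives a = 12/π, so
    z(θ) = (12/π) θ + 2.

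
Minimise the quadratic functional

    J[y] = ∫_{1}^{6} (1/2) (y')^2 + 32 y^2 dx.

The Lagrangian is L = (1/2) (y')^2 + 32 y^2.
Compute ∂L/∂y = 64y, ∂L/∂y' = y'.
The Euler-Lagrange equation d/dx(∂L/∂y') − ∂L/∂y = 0 reduces to
    y'' − 64 y = 0.
Its general solution is
    y(x) = A e^(8x) + B e^(−8x),
with A, B fixed by the endpoint conditions.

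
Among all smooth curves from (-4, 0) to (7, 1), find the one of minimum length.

Arc-length functional: J[y] = ∫ sqrt(1 + (y')^2) dx.
Lagrangian L = sqrt(1 + (y')^2) has no explicit y dependence, so ∂L/∂y = 0 and the Euler-Lagrange equation gives
    d/dx( y' / sqrt(1 + (y')^2) ) = 0  ⇒  y' / sqrt(1 + (y')^2) = const.
Hence y' is constant, so y(x) is affine.
Fitting the endpoints (-4, 0) and (7, 1):
    slope m = (1 − 0) / (7 − (-4)) = 1/11,
    intercept c = 0 − m·(-4) = 4/11.
Extremal: y(x) = (1/11) x + 4/11.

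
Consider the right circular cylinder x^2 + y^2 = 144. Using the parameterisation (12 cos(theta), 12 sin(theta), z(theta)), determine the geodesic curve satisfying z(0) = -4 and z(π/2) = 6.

Parameterise the cylinder of radius R = 12 as
    r(θ) = (12 cos θ, 12 sin θ, z(θ)).
The arc-length element is
    ds = sqrt(144 + (dz/dθ)^2) dθ,
so the Lagrangian is L = sqrt(144 + z'^2).
L depends on z' only, not on z or θ, so ∂L/∂z = 0 and
    ∂L/∂z' = z' / sqrt(144 + z'^2).
The Euler-Lagrange equation gives
    d/dθ( z' / sqrt(144 + z'^2) ) = 0,
so z' is constant. Integrating once:
    z(θ) = a θ + b,
a helix on the cylinder (a straight line when the cylinder is unrolled). The constants a, b are determined by the endpoint conditions.
With endpoint conditions z(0) = -4 and z(π/2) = 6: from z(0) = b we get b = -4, and a·π/2 + -4 = 6 gives a = 20/π, so
    z(θ) = (20/π) θ − 4.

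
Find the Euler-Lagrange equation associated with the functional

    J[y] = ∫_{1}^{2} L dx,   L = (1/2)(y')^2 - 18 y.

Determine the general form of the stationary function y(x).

The Lagrangian is L = (1/2)(y')^2 - 18 y.
∂L/∂y = -18.
∂L/∂y' = y'.
The Euler-Lagrange equation d/dx(∂L/∂y') − ∂L/∂y = 0 becomes:
    y'' + 18 = 0
General solution: y(x) = -9 x^2 + A x + B, where A and B are arbitrary constants fixed by the endpoint conditions.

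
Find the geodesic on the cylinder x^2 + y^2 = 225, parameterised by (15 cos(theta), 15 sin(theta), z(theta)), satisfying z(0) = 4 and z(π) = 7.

Parameterise the cylinder of radius R = 15 as
    r(θ) = (15 cos θ, 15 sin θ, z(θ)).
The arc-length element is
    ds = sqrt(225 + (dz/dθ)^2) dθ,
so the Lagrangian is L = sqrt(225 + z'^2).
L depends on z' only, not on z or θ, so ∂L/∂z = 0 and
    ∂L/∂z' = z' / sqrt(225 + z'^2).
The Euler-Lagrange equation gives
    d/dθ( z' / sqrt(225 + z'^2) ) = 0,
so z' is constant. Integrating once:
    z(θ) = a θ + b,
a helix on the cylinder (a straight line when the cylinder is unrolled). The constants a, b are determined by the endpoint conditions.
With endpoint conditions z(0) = 4 and z(π) = 7: from z(0) = b we get b = 4, and a·π + 4 = 7 gives a = 3/π, so
    z(θ) = (3/π) θ + 4.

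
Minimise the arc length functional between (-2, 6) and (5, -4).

Arc-length functional: J[y] = ∫ sqrt(1 + (y')^2) dx.
Lagrangian L = sqrt(1 + (y')^2) has no explicit y dependence, so ∂L/∂y = 0 and the Euler-Lagrange equation gives
    d/dx( y' / sqrt(1 + (y')^2) ) = 0  ⇒  y' / sqrt(1 + (y')^2) = const.
Hence y' is constant, so y(x) is affine.
Fitting the endpoints (-2, 6) and (5, -4):
    slope m = ((-4) − 6) / (5 − (-2)) = -10/7,
    intercept c = 6 − m·(-2) = 22/7.
Extremal: y(x) = (-10/7) x + 22/7.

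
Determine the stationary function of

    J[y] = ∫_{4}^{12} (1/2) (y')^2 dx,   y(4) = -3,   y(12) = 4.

The Lagrangian is L = (1/2) (y')^2.
Compute ∂L/∂y = 0, ∂L/∂y' = y'.
The Euler-Lagrange equation d/dx(∂L/∂y') − ∂L/∂y = 0 reduces to
    y'' = 0.
Its general solution is
    y(x) = A x + B,
with A, B fixed by the endpoint conditions.
Applying the endpoint conditions y(4) = -3 and y(12) = 4: solve A·4 + B = -3 and A·12 + B = 4. Subtracting gives A(12 − 4) = 4 − -3, so A = 7/8, and B = -3 − A·4 = -13/2. Therefore
    y(x) = (7/8) x - 13/2.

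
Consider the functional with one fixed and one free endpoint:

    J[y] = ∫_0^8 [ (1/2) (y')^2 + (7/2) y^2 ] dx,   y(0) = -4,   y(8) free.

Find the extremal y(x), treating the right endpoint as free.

The Lagrangian L = (1/2) (y')^2 + (7/2) y^2 gives
    ∂L/∂y = 7 y,   ∂L/∂y' = y'.
Euler-Lagrange: y'' − 7 y = 0.
With k = sqrt(7), the general solution is
    y(x) = A cosh(sqrt(7) x) + B sinh(sqrt(7) x).
Fixed left endpoint y(0) = -4 ⇒ A = -4.
The right endpoint x = 8 is free, so the natural (transversality) condition is ∂L/∂y' |_{x=8} = 0, i.e. y'(8) = 0.
Compute y'(x) = A k sinh(k x) + B k cosh(k x), so
    y'(8) = A k sinh(k·8) + B k cosh(k·8) = 0
    ⇒ B = −A tanh(k·8) = 4 tanh(sqrt(7)·8).
Therefore the extremal is
    y(x) = −4 cosh(sqrt(7) x) + 4 tanh(sqrt(7)·8) sinh(sqrt(7) x).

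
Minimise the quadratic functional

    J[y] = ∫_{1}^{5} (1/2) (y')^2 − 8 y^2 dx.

The Lagrangian is L = (1/2) (y')^2 − 8 y^2.
Compute ∂L/∂y = -16y, ∂L/∂y' = y'.
The Euler-Lagrange equation d/dx(∂L/∂y') − ∂L/∂y = 0 reduces to
    y'' + 16 y = 0.
Its general solution is
    y(x) = A sin(4x) + B cos(4x),
with A, B fixed by the endpoint conditions.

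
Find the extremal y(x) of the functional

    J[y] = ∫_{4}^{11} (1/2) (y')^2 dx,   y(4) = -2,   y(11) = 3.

The Lagrangian is L = (1/2) (y')^2.
Compute ∂L/∂y = 0, ∂L/∂y' = y'.
The Euler-Lagrange equation d/dx(∂L/∂y') − ∂L/∂y = 0 reduces to
    y'' = 0.
Its general solution is
    y(x) = A x + B,
with A, B fixed by the endpoint conditions.
Applying the endpoint conditions y(4) = -2 and y(11) = 3: solve A·4 + B = -2 and A·11 + B = 3. Subtracting gives A(11 − 4) = 3 − -2, so A = 5/7, and B = -2 − A·4 = -34/7. Therefore
    y(x) = (5/7) x - 34/7.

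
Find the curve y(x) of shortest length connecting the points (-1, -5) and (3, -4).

Arc-length functional: J[y] = ∫ sqrt(1 + (y')^2) dx.
Lagrangian L = sqrt(1 + (y')^2) has no explicit y dependence, so ∂L/∂y = 0 and the Euler-Lagrange equation gives
    d/dx( y' / sqrt(1 + (y')^2) ) = 0  ⇒  y' / sqrt(1 + (y')^2) = const.
Hence y' is constant, so y(x) is affine.
Fitting the endpoints (-1, -5) and (3, -4):
    slope m = ((-4) − (-5)) / (3 − (-1)) = 1/4,
    intercept c = (-5) − m·(-1) = -19/4.
Extremal: y(x) = (1/4) x - 19/4.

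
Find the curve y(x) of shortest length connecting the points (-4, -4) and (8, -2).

Arc-length functional: J[y] = ∫ sqrt(1 + (y')^2) dx.
Lagrangian L = sqrt(1 + (y')^2) has no explicit y dependence, so ∂L/∂y = 0 and the Euler-Lagrange equation gives
    d/dx( y' / sqrt(1 + (y')^2) ) = 0  ⇒  y' / sqrt(1 + (y')^2) = const.
Hence y' is constant, so y(x) is affine.
Fitting the endpoints (-4, -4) and (8, -2):
    slope m = ((-2) − (-4)) / (8 − (-4)) = 1/6,
    intercept c = (-4) − m·(-4) = -10/3.
Extremal: y(x) = (1/6) x - 10/3.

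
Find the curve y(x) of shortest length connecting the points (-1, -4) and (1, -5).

Arc-length functional: J[y] = ∫ sqrt(1 + (y')^2) dx.
Lagrangian L = sqrt(1 + (y')^2) has no explicit y dependence, so ∂L/∂y = 0 and the Euler-Lagrange equation gives
    d/dx( y' / sqrt(1 + (y')^2) ) = 0  ⇒  y' / sqrt(1 + (y')^2) = const.
Hence y' is constant, so y(x) is affine.
Fitting the endpoints (-1, -4) and (1, -5):
    slope m = ((-5) − (-4)) / (1 − (-1)) = -1/2,
    intercept c = (-4) − m·(-1) = -9/2.
Extremal: y(x) = (-1/2) x - 9/2.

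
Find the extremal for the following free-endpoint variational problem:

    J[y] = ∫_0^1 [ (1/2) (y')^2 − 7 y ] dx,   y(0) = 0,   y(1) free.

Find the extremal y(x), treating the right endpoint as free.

The Lagrangian L = (1/2) (y')^2 − 7 y gives
    ∂L/∂y = −7,   ∂L/∂y' = y'.
Euler-Lagrange: d/dx(y') − (−7) = 0, i.e. y'' + 7 = 0, so
    y(x) = −(7/2) x^2 + C1 x + C2.
Fixed left endpoint y(0) = 0 ⇒ C2 = 0.
The right endpoint x = 1 is free, so the natural (transversality) condition is ∂L/∂y' |_{x=1} = 0, i.e. y'(1) = 0.
Compute y'(x) = −7 x + C1, so y'(1) = −7 + C1 = 0 ⇒ C1 = 7.
Therefore the extremal is
    y(x) = −(7/2) x^2 + 7 x.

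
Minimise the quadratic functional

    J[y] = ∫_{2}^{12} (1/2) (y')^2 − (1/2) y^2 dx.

The Lagrangian is L = (1/2) (y')^2 − (1/2) y^2.
Compute ∂L/∂y = -y, ∂L/∂y' = y'.
The Euler-Lagrange equation d/dx(∂L/∂y') − ∂L/∂y = 0 reduces to
    y'' + y = 0.
Its general solution is
    y(x) = A sin(x) + B cos(x),
with A, B fixed by the endpoint conditions.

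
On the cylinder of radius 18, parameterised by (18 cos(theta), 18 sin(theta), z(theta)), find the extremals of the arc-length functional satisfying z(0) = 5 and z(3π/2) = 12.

Parameterise the cylinder of radius R = 18 as
    r(θ) = (18 cos θ, 18 sin θ, z(θ)).
The arc-length element is
    ds = sqrt(324 + (dz/dθ)^2) dθ,
so the Lagrangian is L = sqrt(324 + z'^2).
L depends on z' only, not on z or θ, so ∂L/∂z = 0 and
    ∂L/∂z' = z' / sqrt(324 + z'^2).
The Euler-Lagrange equation gives
    d/dθ( z' / sqrt(324 + z'^2) ) = 0,
so z' is constant. Integrating once:
    z(θ) = a θ + b,
a helix on the cylinder (a straight line when the cylinder is unrolled). The constants a, b are determined by the endpoint conditions.
With endpoint conditions z(0) = 5 and z(3π/2) = 12: from z(0) = b we get b = 5, and a·3π/2 + 5 = 12 gives a = 14/(3π), so
    z(θ) = (14/(3π)) θ + 5.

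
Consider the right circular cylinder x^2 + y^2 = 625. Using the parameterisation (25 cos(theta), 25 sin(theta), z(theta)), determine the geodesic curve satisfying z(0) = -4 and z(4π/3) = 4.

Parameterise the cylinder of radius R = 25 as
    r(θ) = (25 cos θ, 25 sin θ, z(θ)).
The arc-length element is
    ds = sqrt(625 + (dz/dθ)^2) dθ,
so the Lagrangian is L = sqrt(625 + z'^2).
L depends on z' only, not on z or θ, so ∂L/∂z = 0 and
    ∂L/∂z' = z' / sqrt(625 + z'^2).
The Euler-Lagrange equation gives
    d/dθ( z' / sqrt(625 + z'^2) ) = 0,
so z' is constant. Integrating once:
    z(θ) = a θ + b,
a helix on the cylinder (a straight line when the cylinder is unrolled). The constants a, b are determined by the endpoint conditions.
With endpoint conditions z(0) = -4 and z(4π/3) = 4: from z(0) = b we get b = -4, and a·4π/3 + -4 = 4 gives a = 6/π, so
    z(θ) = (6/π) θ − 4.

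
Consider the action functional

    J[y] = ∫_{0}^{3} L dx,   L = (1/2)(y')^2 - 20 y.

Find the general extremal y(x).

The Lagrangian is L = (1/2)(y')^2 - 20 y.
∂L/∂y = -20.
∂L/∂y' = y'.
The Euler-Lagrange equation d/dx(∂L/∂y') − ∂L/∂y = 0 becomes:
    y'' + 20 = 0
General solution: y(x) = -10 x^2 + A x + B, where A and B are arbitrary constants fixed by the endpoint conditions.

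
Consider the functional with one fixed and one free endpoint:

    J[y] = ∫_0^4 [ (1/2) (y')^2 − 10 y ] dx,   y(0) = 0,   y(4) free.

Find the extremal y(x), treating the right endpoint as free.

The Lagrangian L = (1/2) (y')^2 − 10 y gives
    ∂L/∂y = −10,   ∂L/∂y' = y'.
Euler-Lagrange: d/dx(y') − (−10) = 0, i.e. y'' + 10 = 0, so
    y(x) = −(10/2) x^2 + C1 x + C2.
Fixed left endpoint y(0) = 0 ⇒ C2 = 0.
The right endpoint x = 4 is free, so the natural (transversality) condition is ∂L/∂y' |_{x=4} = 0, i.e. y'(4) = 0.
Compute y'(x) = −10 x + C1, so y'(4) = −40 + C1 = 0 ⇒ C1 = 40.
Therefore the extremal is
    y(x) = −5 x^2 + 40 x.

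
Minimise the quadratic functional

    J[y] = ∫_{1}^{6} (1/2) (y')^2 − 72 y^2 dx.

The Lagrangian is L = (1/2) (y')^2 − 72 y^2.
Compute ∂L/∂y = -144y, ∂L/∂y' = y'.
The Euler-Lagrange equation d/dx(∂L/∂y') − ∂L/∂y = 0 reduces to
    y'' + 144 y = 0.
Its general solution is
    y(x) = A sin(12x) + B cos(12x),
with A, B fixed by the endpoint conditions.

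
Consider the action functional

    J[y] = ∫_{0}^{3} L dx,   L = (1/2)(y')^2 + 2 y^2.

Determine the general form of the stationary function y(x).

The Lagrangian is L = (1/2)(y')^2 + 2 y^2.
∂L/∂y = 4y.
∂L/∂y' = y'.
The Euler-Lagrange equation d/dx(∂L/∂y') − ∂L/∂y = 0 becomes:
    y'' - 4 y = 0
General solution: y(x) = A e^(2x) + B e^(-2x), where A and B are arbitrary constants fixed by the endpoint conditions.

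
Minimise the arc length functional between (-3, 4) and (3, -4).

Arc-length functional: J[y] = ∫ sqrt(1 + (y')^2) dx.
Lagrangian L = sqrt(1 + (y')^2) has no explicit y dependence, so ∂L/∂y = 0 and the Euler-Lagrange equation gives
    d/dx( y' / sqrt(1 + (y')^2) ) = 0  ⇒  y' / sqrt(1 + (y')^2) = const.
Hence y' is constant, so y(x) is affine.
Fitting the endpoints (-3, 4) and (3, -4):
    slope m = ((-4) − 4) / (3 − (-3)) = -4/3,
    intercept c = 4 − m·(-3) = 0.
Extremal: y(x) = (-4/3) x.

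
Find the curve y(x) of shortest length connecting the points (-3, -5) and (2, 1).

Arc-length functional: J[y] = ∫ sqrt(1 + (y')^2) dx.
Lagrangian L = sqrt(1 + (y')^2) has no explicit y dependence, so ∂L/∂y = 0 and the Euler-Lagrange equation gives
    d/dx( y' / sqrt(1 + (y')^2) ) = 0  ⇒  y' / sqrt(1 + (y')^2) = const.
Hence y' is constant, so y(x) is affine.
Fitting the endpoints (-3, -5) and (2, 1):
    slope m = (1 − (-5)) / (2 − (-3)) = 6/5,
    intercept c = (-5) − m·(-3) = -7/5.
Extremal: y(x) = (6/5) x - 7/5.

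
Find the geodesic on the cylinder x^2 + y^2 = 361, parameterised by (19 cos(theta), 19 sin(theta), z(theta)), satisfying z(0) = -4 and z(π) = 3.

Parameterise the cylinder of radius R = 19 as
    r(θ) = (19 cos θ, 19 sin θ, z(θ)).
The arc-length element is
    ds = sqrt(361 + (dz/dθ)^2) dθ,
so the Lagrangian is L = sqrt(361 + z'^2).
L depends on z' only, not on z or θ, so ∂L/∂z = 0 and
    ∂L/∂z' = z' / sqrt(361 + z'^2).
The Euler-Lagrange equation gives
    d/dθ( z' / sqrt(361 + z'^2) ) = 0,
so z' is constant. Integrating once:
    z(θ) = a θ + b,
a helix on the cylinder (a straight line when the cylinder is unrolled). The constants a, b are determined by the endpoint conditions.
With endpoint conditions z(0) = -4 and z(π) = 3: from z(0) = b we get b = -4, and a·π + -4 = 3 gives a = 7/π, so
    z(θ) = (7/π) θ − 4.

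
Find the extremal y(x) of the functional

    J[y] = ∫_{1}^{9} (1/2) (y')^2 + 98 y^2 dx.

The Lagrangian is L = (1/2) (y')^2 + 98 y^2.
Compute ∂L/∂y = 196y, ∂L/∂y' = y'.
The Euler-Lagrange equation d/dx(∂L/∂y') − ∂L/∂y = 0 reduces to
    y'' − 196 y = 0.
Its general solution is
    y(x) = A e^(14x) + B e^(−14x),
with A, B fixed by the endpoint conditions.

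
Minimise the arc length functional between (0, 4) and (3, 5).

Arc-length functional: J[y] = ∫ sqrt(1 + (y')^2) dx.
Lagrangian L = sqrt(1 + (y')^2) has no explicit y dependence, so ∂L/∂y = 0 and the Euler-Lagrange equation gives
    d/dx( y' / sqrt(1 + (y')^2) ) = 0  ⇒  y' / sqrt(1 + (y')^2) = const.
Hence y' is constant, so y(x) is affine.
Fitting the endpoints (0, 4) and (3, 5):
    slope m = (5 − 4) / (3 − 0) = 1/3,
    intercept c = 4 − m·0 = 4.
Extremal: y(x) = (1/3) x + 4.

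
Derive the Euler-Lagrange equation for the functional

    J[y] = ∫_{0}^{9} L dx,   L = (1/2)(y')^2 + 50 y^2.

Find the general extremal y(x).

The Lagrangian is L = (1/2)(y')^2 + 50 y^2.
∂L/∂y = 100y.
∂L/∂y' = y'.
The Euler-Lagrange equation d/dx(∂L/∂y') − ∂L/∂y = 0 becomes:
    y'' - 100 y = 0
General solution: y(x) = A e^(10x) + B e^(-10x), where A and B are arbitrary constants fixed by the endpoint conditions.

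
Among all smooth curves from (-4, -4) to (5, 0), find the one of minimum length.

Arc-length functional: J[y] = ∫ sqrt(1 + (y')^2) dx.
Lagrangian L = sqrt(1 + (y')^2) has no explicit y dependence, so ∂L/∂y = 0 and the Euler-Lagrange equation gives
    d/dx( y' / sqrt(1 + (y')^2) ) = 0  ⇒  y' / sqrt(1 + (y')^2) = const.
Hence y' is constant, so y(x) is affine.
Fitting the endpoints (-4, -4) and (5, 0):
    slope m = (0 − (-4)) / (5 − (-4)) = 4/9,
    intercept c = (-4) − m·(-4) = -20/9.
Extremal: y(x) = (4/9) x - 20/9.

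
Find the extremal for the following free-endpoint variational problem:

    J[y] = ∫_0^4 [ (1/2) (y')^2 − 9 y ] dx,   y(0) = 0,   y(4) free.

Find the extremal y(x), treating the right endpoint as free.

The Lagrangian L = (1/2) (y')^2 − 9 y gives
    ∂L/∂y = −9,   ∂L/∂y' = y'.
Euler-Lagrange: d/dx(y') − (−9) = 0, i.e. y'' + 9 = 0, so
    y(x) = −(9/2) x^2 + C1 x + C2.
Fixed left endpoint y(0) = 0 ⇒ C2 = 0.
The right endpoint x = 4 is free, so the natural (transversality) condition is ∂L/∂y' |_{x=4} = 0, i.e. y'(4) = 0.
Compute y'(x) = −9 x + C1, so y'(4) = −36 + C1 = 0 ⇒ C1 = 36.
Therefore the extremal is
    y(x) = −(9/2) x^2 + 36 x.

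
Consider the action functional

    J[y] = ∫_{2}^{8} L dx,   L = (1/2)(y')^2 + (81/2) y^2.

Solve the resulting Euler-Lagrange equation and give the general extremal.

The Lagrangian is L = (1/2)(y')^2 + (81/2) y^2.
∂L/∂y = 81y.
∂L/∂y' = y'.
The Euler-Lagrange equation d/dx(∂L/∂y') − ∂L/∂y = 0 becomes:
    y'' - 81 y = 0
General solution: y(x) = A e^(9x) + B e^(-9x), where A and B are arbitrary constants fixed by the endpoint conditions.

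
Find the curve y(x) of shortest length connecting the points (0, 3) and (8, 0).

Arc-length functional: J[y] = ∫ sqrt(1 + (y')^2) dx.
Lagrangian L = sqrt(1 + (y')^2) has no explicit y dependence, so ∂L/∂y = 0 and the Euler-Lagrange equation gives
    d/dx( y' / sqrt(1 + (y')^2) ) = 0  ⇒  y' / sqrt(1 + (y')^2) = const.
Hence y' is constant, so y(x) is affine.
Fitting the endpoints (0, 3) and (8, 0):
    slope m = (0 − 3) / (8 − 0) = -3/8,
    intercept c = 3 − m·0 = 3.
Extremal: y(x) = (-3/8) x + 3.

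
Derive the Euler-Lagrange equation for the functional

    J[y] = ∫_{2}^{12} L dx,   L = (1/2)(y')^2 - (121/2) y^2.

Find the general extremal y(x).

The Lagrangian is L = (1/2)(y')^2 - (121/2) y^2.
∂L/∂y = -121y.
∂L/∂y' = y'.
The Euler-Lagrange equation d/dx(∂L/∂y') − ∂L/∂y = 0 becomes:
    y'' + 121 y = 0
General solution: y(x) = A sin(11x) + B cos(11x), where A and B are arbitrary constants fixed by the endpoint conditions.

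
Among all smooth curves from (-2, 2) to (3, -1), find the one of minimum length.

Arc-length functional: J[y] = ∫ sqrt(1 + (y')^2) dx.
Lagrangian L = sqrt(1 + (y')^2) has no explicit y dependence, so ∂L/∂y = 0 and the Euler-Lagrange equation gives
    d/dx( y' / sqrt(1 + (y')^2) ) = 0  ⇒  y' / sqrt(1 + (y')^2) = const.
Hence y' is constant, so y(x) is affine.
Fitting the endpoints (-2, 2) and (3, -1):
    slope m = ((-1) − 2) / (3 − (-2)) = -3/5,
    intercept c = 2 − m·(-2) = 4/5.
Extremal: y(x) = (-3/5) x + 4/5.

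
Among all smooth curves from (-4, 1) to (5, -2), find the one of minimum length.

Arc-length functional: J[y] = ∫ sqrt(1 + (y')^2) dx.
Lagrangian L = sqrt(1 + (y')^2) has no explicit y dependence, so ∂L/∂y = 0 and the Euler-Lagrange equation gives
    d/dx( y' / sqrt(1 + (y')^2) ) = 0  ⇒  y' / sqrt(1 + (y')^2) = const.
Hence y' is constant, so y(x) is affine.
Fitting the endpoints (-4, 1) and (5, -2):
    slope m = ((-2) − 1) / (5 − (-4)) = -1/3,
    intercept c = 1 − m·(-4) = -1/3.
Extremal: y(x) = (-1/3) x - 1/3.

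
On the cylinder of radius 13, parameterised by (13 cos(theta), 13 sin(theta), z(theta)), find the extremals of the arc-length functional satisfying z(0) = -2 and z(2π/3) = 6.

Parameterise the cylinder of radius R = 13 as
    r(θ) = (13 cos θ, 13 sin θ, z(θ)).
The arc-length element is
    ds = sqrt(169 + (dz/dθ)^2) dθ,
so the Lagrangian is L = sqrt(169 + z'^2).
L depends on z' only, not on z or θ, so ∂L/∂z = 0 and
    ∂L/∂z' = z' / sqrt(169 + z'^2).
The Euler-Lagrange equation gives
    d/dθ( z' / sqrt(169 + z'^2) ) = 0,
so z' is constant. Integrating once:
    z(θ) = a θ + b,
a helix on the cylinder (a straight line when the cylinder is unrolled). The constants a, b are determined by the endpoint conditions.
With endpoint conditions z(0) = -2 and z(2π/3) = 6: from z(0) = b we get b = -2, and a·2π/3 + -2 = 6 gives a = 12/π, so
    z(θ) = (12/π) θ − 2.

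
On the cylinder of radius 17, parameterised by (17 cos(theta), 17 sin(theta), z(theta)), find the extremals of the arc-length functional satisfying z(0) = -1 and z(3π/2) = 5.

Parameterise the cylinder of radius R = 17 as
    r(θ) = (17 cos θ, 17 sin θ, z(θ)).
The arc-length element is
    ds = sqrt(289 + (dz/dθ)^2) dθ,
so the Lagrangian is L = sqrt(289 + z'^2).
L depends on z' only, not on z or θ, so ∂L/∂z = 0 and
    ∂L/∂z' = z' / sqrt(289 + z'^2).
The Euler-Lagrange equation gives
    d/dθ( z' / sqrt(289 + z'^2) ) = 0,
so z' is constant. Integrating once:
    z(θ) = a θ + b,
a helix on the cylinder (a straight line when the cylinder is unrolled). The constants a, b are determined by the endpoint conditions.
With endpoint conditions z(0) = -1 and z(3π/2) = 5: from z(0) = b we get b = -1, and a·3π/2 + -1 = 5 gives a = 4/π, so
    z(θ) = (4/π) θ − 1.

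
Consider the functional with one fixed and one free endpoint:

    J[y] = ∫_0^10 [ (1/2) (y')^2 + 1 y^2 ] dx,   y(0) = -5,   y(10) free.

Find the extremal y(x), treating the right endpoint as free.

The Lagrangian L = (1/2) (y')^2 + 1 y^2 gives
    ∂L/∂y = 2 y,   ∂L/∂y' = y'.
Euler-Lagrange: y'' − 2 y = 0.
With k = sqrt(2), the general solution is
    y(x) = A cosh(sqrt(2) x) + B sinh(sqrt(2) x).
Fixed left endpoint y(0) = -5 ⇒ A = -5.
The right endpoint x = 10 is free, so the natural (transversality) condition is ∂L/∂y' |_{x=10} = 0, i.e. y'(10) = 0.
Compute y'(x) = A k sinh(k x) + B k cosh(k x), so
    y'(10) = A k sinh(k·10) + B k cosh(k·10) = 0
    ⇒ B = −A tanh(k·10) = 5 tanh(sqrt(2)·10).
Therefore the extremal is
    y(x) = −5 cosh(sqrt(2) x) + 5 tanh(sqrt(2)·10) sinh(sqrt(2) x).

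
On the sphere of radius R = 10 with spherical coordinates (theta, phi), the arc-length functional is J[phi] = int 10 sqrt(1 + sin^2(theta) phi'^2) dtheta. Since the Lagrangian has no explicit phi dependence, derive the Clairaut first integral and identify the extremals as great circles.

On the sphere of radius R = 10 with spherical coordinates (θ, φ), the induced metric is
    ds^2 = 100(dθ^2 + sin^2(θ) dφ^2).
Parameterise by θ; the arc-length functional is
    J[φ] = ∫ 10 sqrt(1 + sin^2(θ) (dφ/dθ)^2) dθ,
so L = 10 sqrt(1 + sin^2(θ) φ'^2). Compute
    ∂L/∂φ = 0  (L has no explicit φ dependence),
    ∂L/∂φ' = 10 sin^2(θ) φ' / sqrt(1 + sin^2(θ) φ'^2).
Since ∂L/∂φ = 0, the Euler-Lagrange equation
    d/dθ(∂L/∂φ') − ∂L/∂φ = 0
reduces to d/dθ(∂L/∂φ') = 0, i.e. the momentum conjugate to φ is conserved:
    10 sin^2(θ) φ' / sqrt(1 + sin^2(θ) φ'^2) = C.
The overall factor of 10 is constant, so dividing through gives Clairaut's relation sin^2(θ) φ' / sqrt(1 + sin^2(θ) φ'^2) = C' (with C' = C/10). Solving for φ' and integrating gives the great-circle family
    cot(θ) = A cos(φ − φ_0),
i.e. the intersection of the sphere with a plane through the origin. The two constants A and φ_0 (equivalently C and one phase) are fixed by the two endpoint conditions.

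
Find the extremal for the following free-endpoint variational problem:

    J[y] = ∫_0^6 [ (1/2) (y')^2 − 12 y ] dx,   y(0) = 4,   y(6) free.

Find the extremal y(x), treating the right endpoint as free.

The Lagrangian L = (1/2) (y')^2 − 12 y gives
    ∂L/∂y = −12,   ∂L/∂y' = y'.
Euler-Lagrange: d/dx(y') − (−12) = 0, i.e. y'' + 12 = 0, so
    y(x) = −(12/2) x^2 + C1 x + C2.
Fixed left endpoint y(0) = 4 ⇒ C2 = 4.
The right endpoint x = 6 is free, so the natural (transversality) condition is ∂L/∂y' |_{x=6} = 0, i.e. y'(6) = 0.
Compute y'(x) = −12 x + C1, so y'(6) = −72 + C1 = 0 ⇒ C1 = 72.
Therefore the extremal is
    y(x) = −6 x^2 + 72 x + 4.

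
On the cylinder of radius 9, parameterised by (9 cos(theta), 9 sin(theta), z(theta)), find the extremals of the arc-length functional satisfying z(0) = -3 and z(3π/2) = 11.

Parameterise the cylinder of radius R = 9 as
    r(θ) = (9 cos θ, 9 sin θ, z(θ)).
The arc-length element is
    ds = sqrt(81 + (dz/dθ)^2) dθ,
so the Lagrangian is L = sqrt(81 + z'^2).
L depends on z' only, not on z or θ, so ∂L/∂z = 0 and
    ∂L/∂z' = z' / sqrt(81 + z'^2).
The Euler-Lagrange equation gives
    d/dθ( z' / sqrt(81 + z'^2) ) = 0,
so z' is constant. Integrating once:
    z(θ) = a θ + b,
a helix on the cylinder (a straight line when the cylinder is unrolled). The constants a, b are determined by the endpoint conditions.
With endpoint conditions z(0) = -3 and z(3π/2) = 11: from z(0) = b we get b = -3, and a·3π/2 + -3 = 11 gives a = 28/(3π), so
    z(θ) = (28/(3π)) θ − 3.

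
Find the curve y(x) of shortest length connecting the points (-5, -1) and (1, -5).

Arc-length functional: J[y] = ∫ sqrt(1 + (y')^2) dx.
Lagrangian L = sqrt(1 + (y')^2) has no explicit y dependence, so ∂L/∂y = 0 and the Euler-Lagrange equation gives
    d/dx( y' / sqrt(1 + (y')^2) ) = 0  ⇒  y' / sqrt(1 + (y')^2) = const.
Hence y' is constant, so y(x) is affine.
Fitting the endpoints (-5, -1) and (1, -5):
    slope m = ((-5) − (-1)) / (1 − (-5)) = -2/3,
    intercept c = (-1) − m·(-5) = -13/3.
Extremal: y(x) = (-2/3) x - 13/3.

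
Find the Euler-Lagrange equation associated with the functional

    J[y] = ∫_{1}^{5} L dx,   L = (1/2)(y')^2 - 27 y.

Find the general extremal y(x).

The Lagrangian is L = (1/2)(y')^2 - 27 y.
∂L/∂y = -27.
∂L/∂y' = y'.
The Euler-Lagrange equation d/dx(∂L/∂y') − ∂L/∂y = 0 becomes:
    y'' + 27 = 0
General solution: y(x) = -(27/2) x^2 + A x + B, where A and B are arbitrary constants fixed by the endpoint conditions.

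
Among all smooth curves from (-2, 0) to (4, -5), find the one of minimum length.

Arc-length functional: J[y] = ∫ sqrt(1 + (y')^2) dx.
Lagrangian L = sqrt(1 + (y')^2) has no explicit y dependence, so ∂L/∂y = 0 and the Euler-Lagrange equation gives
    d/dx( y' / sqrt(1 + (y')^2) ) = 0  ⇒  y' / sqrt(1 + (y')^2) = const.
Hence y' is constant, so y(x) is affine.
Fitting the endpoints (-2, 0) and (4, -5):
    slope m = ((-5) − 0) / (4 − (-2)) = -5/6,
    intercept c = 0 − m·(-2) = -5/3.
Extremal: y(x) = (-5/6) x - 5/3.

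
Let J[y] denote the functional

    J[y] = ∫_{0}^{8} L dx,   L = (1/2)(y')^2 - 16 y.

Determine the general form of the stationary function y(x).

The Lagrangian is L = (1/2)(y')^2 - 16 y.
∂L/∂y = -16.
∂L/∂y' = y'.
The Euler-Lagrange equation d/dx(∂L/∂y') − ∂L/∂y = 0 becomes:
    y'' + 16 = 0
General solution: y(x) = -8 x^2 + A x + B, where A and B are arbitrary constants fixed by the endpoint conditions.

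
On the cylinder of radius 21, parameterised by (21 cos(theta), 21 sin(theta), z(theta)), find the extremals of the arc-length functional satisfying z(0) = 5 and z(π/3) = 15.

Parameterise the cylinder of radius R = 21 as
    r(θ) = (21 cos θ, 21 sin θ, z(θ)).
The arc-length element is
    ds = sqrt(441 + (dz/dθ)^2) dθ,
so the Lagrangian is L = sqrt(441 + z'^2).
L depends on z' only, not on z or θ, so ∂L/∂z = 0 and
    ∂L/∂z' = z' / sqrt(441 + z'^2).
The Euler-Lagrange equation gives
    d/dθ( z' / sqrt(441 + z'^2) ) = 0,
so z' is constant. Integrating once:
    z(θ) = a θ + b,
a helix on the cylinder (a straight line when the cylinder is unrolled). The constants a, b are determined by the endpoint conditions.
With endpoint conditions z(0) = 5 and z(π/3) = 15: from z(0) = b we get b = 5, and a·π/3 + 5 = 15 gives a = 30/π, so
    z(θ) = (30/π) θ + 5.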